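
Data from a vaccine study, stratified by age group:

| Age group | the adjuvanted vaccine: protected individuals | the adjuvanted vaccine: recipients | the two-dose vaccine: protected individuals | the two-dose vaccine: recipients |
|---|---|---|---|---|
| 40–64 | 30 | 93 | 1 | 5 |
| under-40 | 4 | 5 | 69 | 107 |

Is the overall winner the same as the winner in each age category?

No

40–64: the adjuvanted vaccine 30/93 = 32.3%, the two-dose vaccine 1/5 = 20.0% → the adjuvanted vaccine
Under-40: the adjuvanted vaccine 4/5 = 80.0%, the two-dose vaccine 69/107 = 64.5% → the adjuvanted vaccine
Overall: the adjuvanted vaccine 34/98 = 34.7%, the two-dose vaccine 70/112 = 62.5% → the two-dose vaccine
The adjuvanted vaccine wins each age group but the two-dose vaccine wins overall — the comparison reverses. The adjuvanted vaccine's recipients skew toward 40–64, which has a lower base rate.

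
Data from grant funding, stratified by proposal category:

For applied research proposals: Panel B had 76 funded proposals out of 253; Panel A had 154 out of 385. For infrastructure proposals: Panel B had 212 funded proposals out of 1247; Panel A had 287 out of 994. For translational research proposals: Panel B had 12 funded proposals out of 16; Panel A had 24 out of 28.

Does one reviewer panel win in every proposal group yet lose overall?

Applied research: Panel B 76/253 = 30.0%, Panel A 154/385 = 40.0% → Panel A
Infrastructure: Panel B 212/1247 = 17.0%, Panel A 287/994 = 28.9% → Panel A
Translational research: Panel B 12/16 = 75.0%, Panel A 24/28 = 85.7% → Panel A
Overall: Panel B 300/1516 = 19.8%, Panel A 465/1407 = 33.0% → Panel A
Panel A wins overall and in every proposal group — no reversal.

No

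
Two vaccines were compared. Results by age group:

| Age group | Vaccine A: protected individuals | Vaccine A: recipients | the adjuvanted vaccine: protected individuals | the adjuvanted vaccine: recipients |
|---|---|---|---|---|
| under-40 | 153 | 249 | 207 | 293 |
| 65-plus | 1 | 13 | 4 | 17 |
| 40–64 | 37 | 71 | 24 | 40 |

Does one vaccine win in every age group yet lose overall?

No

Under-40: Vaccine A 153/249 = 61.4%, the adjuvanted vaccine 207/293 = 70.6% → the adjuvanted vaccine
65-plus: Vaccine A 1/13 = 7.7%, the adjuvanted vaccine 4/17 = 23.5% → the adjuvanted vaccine
40–64: Vaccine A 37/71 = 52.1%, the adjuvanted vaccine 24/40 = 60.0% → the adjuvanted vaccine
Overall: Vaccine A 191/333 = 57.4%, the adjuvanted vaccine 235/350 = 67.1% → the adjuvanted vaccine
The adjuvanted vaccine wins overall and in every age group — no reversal.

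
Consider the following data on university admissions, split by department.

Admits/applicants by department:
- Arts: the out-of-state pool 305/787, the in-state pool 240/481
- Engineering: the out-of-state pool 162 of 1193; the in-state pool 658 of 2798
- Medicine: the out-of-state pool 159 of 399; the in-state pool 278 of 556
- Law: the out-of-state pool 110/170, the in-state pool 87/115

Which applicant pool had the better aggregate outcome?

Arts: the out-of-state pool 305/787 = 38.8%, the in-state pool 240/481 = 49.9% → the in-state pool
Engineering: the out-of-state pool 162/1193 = 13.6%, the in-state pool 658/2798 = 23.5% → the in-state pool
Medicine: the out-of-state pool 159/399 = 39.8%, the in-state pool 278/556 = 50.0% → the in-state pool
Law: the out-of-state pool 110/170 = 64.7%, the in-state pool 87/115 = 75.7% → the in-state pool
Overall: the out-of-state pool 736/2549 = 28.9%, the in-state pool 1263/3950 = 32.0% → the in-state pool

the in-state pool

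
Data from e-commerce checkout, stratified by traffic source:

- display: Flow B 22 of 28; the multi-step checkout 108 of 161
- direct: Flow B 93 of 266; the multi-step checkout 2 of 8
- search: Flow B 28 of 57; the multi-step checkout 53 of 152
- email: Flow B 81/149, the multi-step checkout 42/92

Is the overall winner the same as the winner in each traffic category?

Display: Flow B 22/28 = 78.6%, the multi-step checkout 108/161 = 67.1% → Flow B
Direct: Flow B 93/266 = 35.0%, the multi-step checkout 2/8 = 25.0% → Flow B
Search: Flow B 28/57 = 49.1%, the multi-step checkout 53/152 = 34.9% → Flow B
Email: Flow B 81/149 = 54.4%, the multi-step checkout 42/92 = 45.7% → Flow B
Overall: Flow B 224/500 = 44.8%, the multi-step checkout 205/413 = 49.6% → the multi-step checkout
Flow B wins each traffic group but the multi-step checkout wins overall — the comparison reverses. Flow B's sessions skew toward direct, which has a lower base rate.

No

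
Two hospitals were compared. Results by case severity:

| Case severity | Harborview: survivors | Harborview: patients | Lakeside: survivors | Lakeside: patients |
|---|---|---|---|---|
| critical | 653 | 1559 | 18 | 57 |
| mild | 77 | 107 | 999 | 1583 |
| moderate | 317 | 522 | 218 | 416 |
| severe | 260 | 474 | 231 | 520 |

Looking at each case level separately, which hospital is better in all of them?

Critical: Harborview 653/1559 = 41.9%, Lakeside 18/57 = 31.6% → Harborview
Mild: Harborview 77/107 = 72.0%, Lakeside 999/1583 = 63.1% → Harborview
Moderate: Harborview 317/522 = 60.7%, Lakeside 218/416 = 52.4% → Harborview
Severe: Harborview 260/474 = 54.9%, Lakeside 231/520 = 44.4% → Harborview
Harborview has the higher rate in all 4 groups.

Harborview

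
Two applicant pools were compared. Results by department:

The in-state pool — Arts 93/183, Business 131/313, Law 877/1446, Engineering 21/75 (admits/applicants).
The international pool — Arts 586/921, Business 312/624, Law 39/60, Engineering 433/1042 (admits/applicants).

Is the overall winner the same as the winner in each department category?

Arts: the in-state pool 93/183 = 50.8%, the international pool 586/921 = 63.6% → the international pool
Business: the in-state pool 131/313 = 41.9%, the international pool 312/624 = 50.0% → the international pool
Law: the in-state pool 877/1446 = 60.7%, the international pool 39/60 = 65.0% → the international pool
Engineering: the in-state pool 21/75 = 28.0%, the international pool 433/1042 = 41.6% → the international pool
Overall: the in-state pool 1122/2017 = 55.6%, the international pool 1370/2647 = 51.8% → the in-state pool
The international pool wins each department group but the in-state pool wins overall — the comparison reverses. The international pool's applicants skew toward Engineering, which has a lower base rate.

No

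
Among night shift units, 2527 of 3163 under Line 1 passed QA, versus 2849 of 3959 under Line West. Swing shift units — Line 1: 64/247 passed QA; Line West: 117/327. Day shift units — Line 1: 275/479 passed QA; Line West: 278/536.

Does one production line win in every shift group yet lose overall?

No

Night shift: Line 1 2527/3163 = 79.9%, Line West 2849/3959 = 72.0% → Line 1
Swing shift: Line 1 64/247 = 25.9%, Line West 117/327 = 35.8% → Line West
Day shift: Line 1 275/479 = 57.4%, Line West 278/536 = 51.9% → Line 1
Overall: Line 1 2866/3889 = 73.7%, Line West 3244/4822 = 67.3% → Line 1
Neither sweeps: Line 1 wins 2 of 3 groups, Line West wins 1. Line 1 wins overall but not every group — no Simpson reversal.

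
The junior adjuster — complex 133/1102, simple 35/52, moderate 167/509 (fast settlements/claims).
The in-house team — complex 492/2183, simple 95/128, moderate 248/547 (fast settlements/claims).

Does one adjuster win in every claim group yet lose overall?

No

Complex: the junior adjuster 133/1102 = 12.1%, the in-house team 492/2183 = 22.5% → the in-house team
Simple: the junior adjuster 35/52 = 67.3%, the in-house team 95/128 = 74.2% → the in-house team
Moderate: the junior adjuster 167/509 = 32.8%, the in-house team 248/547 = 45.3% → the in-house team
Overall: the junior adjuster 335/1663 = 20.1%, the in-house team 835/2858 = 29.2% → the in-house team
The in-house team wins overall and in every claim group — no reversal.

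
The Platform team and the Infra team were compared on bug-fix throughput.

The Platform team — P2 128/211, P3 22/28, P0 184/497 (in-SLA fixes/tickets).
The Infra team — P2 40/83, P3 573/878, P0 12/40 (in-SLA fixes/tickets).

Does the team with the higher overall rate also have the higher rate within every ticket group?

No

P2: the Platform team 128/211 = 60.7%, the Infra team 40/83 = 48.2% → the Platform team
P3: the Platform team 22/28 = 78.6%, the Infra team 573/878 = 65.3% → the Platform team
P0: the Platform team 184/497 = 37.0%, the Infra team 12/40 = 30.0% → the Platform team
Overall: the Platform team 334/736 = 45.4%, the Infra team 625/1001 = 62.4% → the Infra team
The Platform team wins each ticket group but the Infra team wins overall — the comparison reverses. The Platform team's tickets skew toward P0, which has a lower base rate.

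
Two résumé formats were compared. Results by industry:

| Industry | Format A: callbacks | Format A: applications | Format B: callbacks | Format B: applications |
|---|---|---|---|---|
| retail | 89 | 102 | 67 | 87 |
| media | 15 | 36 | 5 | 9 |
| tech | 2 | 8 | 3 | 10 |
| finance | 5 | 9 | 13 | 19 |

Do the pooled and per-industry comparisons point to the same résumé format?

No

Retail: Format A 89/102 = 87.3%, Format B 67/87 = 77.0% → Format A
Media: Format A 15/36 = 41.7%, Format B 5/9 = 55.6% → Format B
Tech: Format A 2/8 = 25.0%, Format B 3/10 = 30.0% → Format B
Finance: Format A 5/9 = 55.6%, Format B 13/19 = 68.4% → Format B
Overall: Format A 111/155 = 71.6%, Format B 88/125 = 70.4% → Format A
Neither sweeps: Format A wins 1 of 4 groups, Format B wins 3. Format A wins overall but not every group — no Simpson reversal.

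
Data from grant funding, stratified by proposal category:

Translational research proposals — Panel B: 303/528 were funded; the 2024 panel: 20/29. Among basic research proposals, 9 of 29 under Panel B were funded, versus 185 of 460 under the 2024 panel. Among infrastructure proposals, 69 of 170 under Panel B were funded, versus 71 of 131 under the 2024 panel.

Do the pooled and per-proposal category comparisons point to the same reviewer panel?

No

Translational research: Panel B 303/528 = 57.4%, the 2024 panel 20/29 = 69.0% → the 2024 panel
Basic research: Panel B 9/29 = 31.0%, the 2024 panel 185/460 = 40.2% → the 2024 panel
Infrastructure: Panel B 69/170 = 40.6%, the 2024 panel 71/131 = 54.2% → the 2024 panel
Overall: Panel B 381/727 = 52.4%, the 2024 panel 276/620 = 44.5% → Panel B
The 2024 panel wins each proposal group but Panel B wins overall — the comparison reverses. The 2024 panel's proposals skew toward basic research, which has a lower base rate.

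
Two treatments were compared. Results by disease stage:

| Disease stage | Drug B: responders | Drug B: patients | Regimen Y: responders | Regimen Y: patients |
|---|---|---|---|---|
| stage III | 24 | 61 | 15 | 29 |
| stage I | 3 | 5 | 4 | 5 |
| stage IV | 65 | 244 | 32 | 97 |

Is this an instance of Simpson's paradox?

Stage III: Drug B 24/61 = 39.3%, Regimen Y 15/29 = 51.7% → Regimen Y
Stage I: Drug B 3/5 = 60.0%, Regimen Y 4/5 = 80.0% → Regimen Y
Stage IV: Drug B 65/244 = 26.6%, Regimen Y 32/97 = 33.0% → Regimen Y
Overall: Drug B 92/310 = 29.7%, Regimen Y 51/131 = 38.9% → Regimen Y
Regimen Y wins overall and in every disease group — no reversal.

No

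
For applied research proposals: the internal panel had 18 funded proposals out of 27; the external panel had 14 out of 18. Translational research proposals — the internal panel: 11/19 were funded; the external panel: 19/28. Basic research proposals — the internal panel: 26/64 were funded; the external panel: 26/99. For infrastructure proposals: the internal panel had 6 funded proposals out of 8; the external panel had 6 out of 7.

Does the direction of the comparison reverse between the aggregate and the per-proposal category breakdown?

No

Applied research: the internal panel 18/27 = 66.7%, the external panel 14/18 = 77.8% → the external panel
Translational research: the internal panel 11/19 = 57.9%, the external panel 19/28 = 67.9% → the external panel
Basic research: the internal panel 26/64 = 40.6%, the external panel 26/99 = 26.3% → the internal panel
Infrastructure: the internal panel 6/8 = 75.0%, the external panel 6/7 = 85.7% → the external panel
Overall: the internal panel 61/118 = 51.7%, the external panel 65/152 = 42.8% → the internal panel
Neither sweeps: the internal panel wins 1 of 4 groups, the external panel wins 3. The internal panel wins overall but not every group — no Simpson reversal.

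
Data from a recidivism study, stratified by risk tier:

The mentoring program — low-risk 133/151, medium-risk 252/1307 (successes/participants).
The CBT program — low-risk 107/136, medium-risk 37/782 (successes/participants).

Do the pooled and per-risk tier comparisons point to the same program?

Yes

Low-risk: the mentoring program 133/151 = 88.1%, the CBT program 107/136 = 78.7% → the mentoring program
Medium-risk: the mentoring program 252/1307 = 19.3%, the CBT program 37/782 = 4.7% → the mentoring program
Overall: the mentoring program 385/1458 = 26.4%, the CBT program 144/918 = 15.7% → the mentoring program
The mentoring program wins overall and in every risk group — no reversal.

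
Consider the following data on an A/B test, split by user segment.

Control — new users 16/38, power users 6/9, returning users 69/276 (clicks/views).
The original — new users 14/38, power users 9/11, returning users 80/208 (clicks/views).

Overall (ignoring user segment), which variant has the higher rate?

the original

New users: Control 16/38 = 42.1%, the original 14/38 = 36.8% → Control
Power users: Control 6/9 = 66.7%, the original 9/11 = 81.8% → the original
Returning users: Control 69/276 = 25.0%, the original 80/208 = 38.5% → the original
Overall: Control 91/323 = 28.2%, the original 103/257 = 40.1% → the original
(Neither sweeps every user group, but the original has the higher pooled rate.)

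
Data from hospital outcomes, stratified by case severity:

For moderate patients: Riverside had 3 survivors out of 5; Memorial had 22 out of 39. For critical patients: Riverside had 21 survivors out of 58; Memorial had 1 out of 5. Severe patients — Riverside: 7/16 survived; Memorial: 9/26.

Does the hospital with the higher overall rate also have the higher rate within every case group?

No

Moderate: Riverside 3/5 = 60.0%, Memorial 22/39 = 56.4% → Riverside
Critical: Riverside 21/58 = 36.2%, Memorial 1/5 = 20.0% → Riverside
Severe: Riverside 7/16 = 43.8%, Memorial 9/26 = 34.6% → Riverside
Overall: Riverside 31/79 = 39.2%, Memorial 32/70 = 45.7% → Memorial
Riverside wins each case group but Memorial wins overall — the comparison reverses. Riverside's patients skew toward critical, which has a lower base rate.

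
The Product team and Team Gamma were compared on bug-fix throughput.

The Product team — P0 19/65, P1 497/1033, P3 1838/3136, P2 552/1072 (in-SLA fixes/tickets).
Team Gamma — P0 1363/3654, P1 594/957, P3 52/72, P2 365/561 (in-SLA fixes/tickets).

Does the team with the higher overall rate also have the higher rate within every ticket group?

No

P0: the Product team 19/65 = 29.2%, Team Gamma 1363/3654 = 37.3% → Team Gamma
P1: the Product team 497/1033 = 48.1%, Team Gamma 594/957 = 62.1% → Team Gamma
P3: the Product team 1838/3136 = 58.6%, Team Gamma 52/72 = 72.2% → Team Gamma
P2: the Product team 552/1072 = 51.5%, Team Gamma 365/561 = 65.1% → Team Gamma
Overall: the Product team 2906/5306 = 54.8%, Team Gamma 2374/5244 = 45.3% → the Product team
Team Gamma wins each ticket group but the Product team wins overall — the comparison reverses. Team Gamma's tickets skew toward P0, which has a lower base rate.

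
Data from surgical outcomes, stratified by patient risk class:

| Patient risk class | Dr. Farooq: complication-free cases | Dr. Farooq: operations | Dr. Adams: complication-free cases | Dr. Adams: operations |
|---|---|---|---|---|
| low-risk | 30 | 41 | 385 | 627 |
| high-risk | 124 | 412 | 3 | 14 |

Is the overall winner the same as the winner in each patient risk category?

Low-risk: Dr. Farooq 30/41 = 73.2%, Dr. Adams 385/627 = 61.4% → Dr. Farooq
High-risk: Dr. Farooq 124/412 = 30.1%, Dr. Adams 3/14 = 21.4% → Dr. Farooq
Overall: Dr. Farooq 154/453 = 34.0%, Dr. Adams 388/641 = 60.5% → Dr. Adams
Dr. Farooq wins each patient risk group but Dr. Adams wins overall — the comparison reverses. Dr. Farooq's operations skew toward high-risk, which has a lower base rate.

No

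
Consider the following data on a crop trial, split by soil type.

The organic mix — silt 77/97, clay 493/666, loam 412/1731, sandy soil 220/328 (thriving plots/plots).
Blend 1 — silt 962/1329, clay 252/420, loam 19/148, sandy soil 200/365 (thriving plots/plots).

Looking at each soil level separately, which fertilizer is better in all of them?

Silt: the organic mix 77/97 = 79.4%, Blend 1 962/1329 = 72.4% → the organic mix
Clay: the organic mix 493/666 = 74.0%, Blend 1 252/420 = 60.0% → the organic mix
Loam: the organic mix 412/1731 = 23.8%, Blend 1 19/148 = 12.8% → the organic mix
Sandy soil: the organic mix 220/328 = 67.1%, Blend 1 200/365 = 54.8% → the organic mix
The organic mix has the higher rate in all 4 groups.

the organic mix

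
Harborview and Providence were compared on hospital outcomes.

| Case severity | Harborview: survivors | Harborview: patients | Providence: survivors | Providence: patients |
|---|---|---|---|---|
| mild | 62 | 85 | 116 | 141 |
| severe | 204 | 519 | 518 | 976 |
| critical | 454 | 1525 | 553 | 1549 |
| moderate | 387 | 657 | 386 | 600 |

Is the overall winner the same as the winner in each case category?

Mild: Harborview 62/85 = 72.9%, Providence 116/141 = 82.3% → Providence
Severe: Harborview 204/519 = 39.3%, Providence 518/976 = 53.1% → Providence
Critical: Harborview 454/1525 = 29.8%, Providence 553/1549 = 35.7% → Providence
Moderate: Harborview 387/657 = 58.9%, Providence 386/600 = 64.3% → Providence
Overall: Harborview 1107/2786 = 39.7%, Providence 1573/3266 = 48.2% → Providence
Providence wins overall and in every case group — no reversal.

Yes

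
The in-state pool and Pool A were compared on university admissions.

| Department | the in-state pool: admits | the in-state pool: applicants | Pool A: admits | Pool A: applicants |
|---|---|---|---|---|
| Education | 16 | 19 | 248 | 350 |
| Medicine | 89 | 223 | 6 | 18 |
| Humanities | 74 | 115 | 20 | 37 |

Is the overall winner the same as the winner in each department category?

No

Education: the in-state pool 16/19 = 84.2%, Pool A 248/350 = 70.9% → the in-state pool
Medicine: the in-state pool 89/223 = 39.9%, Pool A 6/18 = 33.3% → the in-state pool
Humanities: the in-state pool 74/115 = 64.3%, Pool A 20/37 = 54.1% → the in-state pool
Overall: the in-state pool 179/357 = 50.1%, Pool A 274/405 = 67.7% → Pool A
The in-state pool wins each department group but Pool A wins overall — the comparison reverses. The in-state pool's applicants skew toward Medicine, which has a lower base rate.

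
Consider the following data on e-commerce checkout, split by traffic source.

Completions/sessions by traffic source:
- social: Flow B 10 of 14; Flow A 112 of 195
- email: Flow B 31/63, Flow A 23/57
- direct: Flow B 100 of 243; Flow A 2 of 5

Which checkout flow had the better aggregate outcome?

Social: Flow B 10/14 = 71.4%, Flow A 112/195 = 57.4% → Flow B
Email: Flow B 31/63 = 49.2%, Flow A 23/57 = 40.4% → Flow B
Direct: Flow B 100/243 = 41.2%, Flow A 2/5 = 40.0% → Flow B
Overall: Flow B 141/320 = 44.1%, Flow A 137/257 = 53.3% → Flow A
(Flow B wins every traffic group but Flow A wins overall — Flow B's sessions skew toward the low-rate direct group.)

Flow A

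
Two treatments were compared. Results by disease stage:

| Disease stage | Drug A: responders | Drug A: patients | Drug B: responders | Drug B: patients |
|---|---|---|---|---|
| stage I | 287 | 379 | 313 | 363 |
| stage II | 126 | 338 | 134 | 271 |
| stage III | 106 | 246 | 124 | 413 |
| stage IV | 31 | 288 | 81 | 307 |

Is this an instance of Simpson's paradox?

Stage I: Drug A 287/379 = 75.7%, Drug B 313/363 = 86.2% → Drug B
Stage II: Drug A 126/338 = 37.3%, Drug B 134/271 = 49.4% → Drug B
Stage III: Drug A 106/246 = 43.1%, Drug B 124/413 = 30.0% → Drug A
Stage IV: Drug A 31/288 = 10.8%, Drug B 81/307 = 26.4% → Drug B
Overall: Drug A 550/1251 = 44.0%, Drug B 652/1354 = 48.2% → Drug B
Neither sweeps: Drug A wins 1 of 4 groups, Drug B wins 3. Drug B wins overall but not every group — no Simpson reversal.

No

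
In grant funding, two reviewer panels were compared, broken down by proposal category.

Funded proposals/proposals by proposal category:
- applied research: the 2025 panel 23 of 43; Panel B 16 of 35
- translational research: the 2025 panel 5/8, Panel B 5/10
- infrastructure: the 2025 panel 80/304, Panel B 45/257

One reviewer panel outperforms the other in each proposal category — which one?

Applied research: the 2025 panel 23/43 = 53.5%, Panel B 16/35 = 45.7% → the 2025 panel
Translational research: the 2025 panel 5/8 = 62.5%, Panel B 5/10 = 50.0% → the 2025 panel
Infrastructure: the 2025 panel 80/304 = 26.3%, Panel B 45/257 = 17.5% → the 2025 panel
The 2025 panel has the higher rate in all 3 groups.

the 2025 panel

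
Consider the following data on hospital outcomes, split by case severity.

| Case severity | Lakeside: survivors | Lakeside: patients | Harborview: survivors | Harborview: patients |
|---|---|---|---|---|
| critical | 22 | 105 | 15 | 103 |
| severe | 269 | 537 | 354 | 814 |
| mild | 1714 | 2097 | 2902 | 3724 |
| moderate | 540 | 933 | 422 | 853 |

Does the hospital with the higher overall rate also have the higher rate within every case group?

Yes

Critical: Lakeside 22/105 = 21.0%, Harborview 15/103 = 14.6% → Lakeside
Severe: Lakeside 269/537 = 50.1%, Harborview 354/814 = 43.5% → Lakeside
Mild: Lakeside 1714/2097 = 81.7%, Harborview 2902/3724 = 77.9% → Lakeside
Moderate: Lakeside 540/933 = 57.9%, Harborview 422/853 = 49.5% → Lakeside
Overall: Lakeside 2545/3672 = 69.3%, Harborview 3693/5494 = 67.2% → Lakeside
Lakeside wins overall and in every case group — no reversal.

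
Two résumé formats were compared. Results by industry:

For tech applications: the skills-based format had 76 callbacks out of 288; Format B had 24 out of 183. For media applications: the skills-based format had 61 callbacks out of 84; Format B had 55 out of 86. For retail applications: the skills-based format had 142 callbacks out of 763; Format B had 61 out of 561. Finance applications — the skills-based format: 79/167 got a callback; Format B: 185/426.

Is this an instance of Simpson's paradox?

No

Tech: the skills-based format 76/288 = 26.4%, Format B 24/183 = 13.1% → the skills-based format
Media: the skills-based format 61/84 = 72.6%, Format B 55/86 = 64.0% → the skills-based format
Retail: the skills-based format 142/763 = 18.6%, Format B 61/561 = 10.9% → the skills-based format
Finance: the skills-based format 79/167 = 47.3%, Format B 185/426 = 43.4% → the skills-based format
Overall: the skills-based format 358/1302 = 27.5%, Format B 325/1256 = 25.9% → the skills-based format
The skills-based format wins overall and in every industry group — no reversal.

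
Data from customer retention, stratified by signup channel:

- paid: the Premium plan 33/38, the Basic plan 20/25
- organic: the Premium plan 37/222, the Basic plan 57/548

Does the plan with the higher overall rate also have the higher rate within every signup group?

Paid: the Premium plan 33/38 = 86.8%, the Basic plan 20/25 = 80.0% → the Premium plan
Organic: the Premium plan 37/222 = 16.7%, the Basic plan 57/548 = 10.4% → the Premium plan
Overall: the Premium plan 70/260 = 26.9%, the Basic plan 77/573 = 13.4% → the Premium plan
The Premium plan wins overall and in every signup group — no reversal.

Yes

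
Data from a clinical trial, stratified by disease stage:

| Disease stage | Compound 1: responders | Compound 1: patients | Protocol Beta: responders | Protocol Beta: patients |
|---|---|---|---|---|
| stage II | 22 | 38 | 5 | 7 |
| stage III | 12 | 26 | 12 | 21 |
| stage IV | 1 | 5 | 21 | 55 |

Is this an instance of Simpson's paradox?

Stage II: Compound 1 22/38 = 57.9%, Protocol Beta 5/7 = 71.4% → Protocol Beta
Stage III: Compound 1 12/26 = 46.2%, Protocol Beta 12/21 = 57.1% → Protocol Beta
Stage IV: Compound 1 1/5 = 20.0%, Protocol Beta 21/55 = 38.2% → Protocol Beta
Overall: Compound 1 35/69 = 50.7%, Protocol Beta 38/83 = 45.8% → Compound 1
Protocol Beta wins each disease group but Compound 1 wins overall — the comparison reverses. Protocol Beta's patients skew toward stage IV, which has a lower base rate.

Yes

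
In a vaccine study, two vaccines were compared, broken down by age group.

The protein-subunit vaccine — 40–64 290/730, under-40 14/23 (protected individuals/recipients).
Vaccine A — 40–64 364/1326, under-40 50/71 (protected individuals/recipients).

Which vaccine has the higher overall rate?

the protein-subunit vaccine

40–64: the protein-subunit vaccine 290/730 = 39.7%, Vaccine A 364/1326 = 27.5% → the protein-subunit vaccine
Under-40: the protein-subunit vaccine 14/23 = 60.9%, Vaccine A 50/71 = 70.4% → Vaccine A
Overall: the protein-subunit vaccine 304/753 = 40.4%, Vaccine A 414/1397 = 29.6% → the protein-subunit vaccine
(Neither sweeps every age group, but the protein-subunit vaccine has the higher pooled rate.)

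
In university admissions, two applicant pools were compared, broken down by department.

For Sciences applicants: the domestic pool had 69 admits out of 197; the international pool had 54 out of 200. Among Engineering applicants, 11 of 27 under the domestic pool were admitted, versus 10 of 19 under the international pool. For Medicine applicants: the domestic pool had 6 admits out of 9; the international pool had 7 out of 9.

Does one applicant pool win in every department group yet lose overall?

No

Sciences: the domestic pool 69/197 = 35.0%, the international pool 54/200 = 27.0% → the domestic pool
Engineering: the domestic pool 11/27 = 40.7%, the international pool 10/19 = 52.6% → the international pool
Medicine: the domestic pool 6/9 = 66.7%, the international pool 7/9 = 77.8% → the international pool
Overall: the domestic pool 86/233 = 36.9%, the international pool 71/228 = 31.1% → the domestic pool
Neither sweeps: the domestic pool wins 1 of 3 groups, the international pool wins 2. The domestic pool wins overall but not every group — no Simpson reversal.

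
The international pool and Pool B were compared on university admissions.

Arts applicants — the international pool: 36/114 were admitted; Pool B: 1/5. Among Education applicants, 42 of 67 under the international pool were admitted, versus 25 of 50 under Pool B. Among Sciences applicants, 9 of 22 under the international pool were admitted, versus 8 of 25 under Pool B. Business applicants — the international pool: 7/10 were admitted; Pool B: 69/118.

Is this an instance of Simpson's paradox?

Arts: the international pool 36/114 = 31.6%, Pool B 1/5 = 20.0% → the international pool
Education: the international pool 42/67 = 62.7%, Pool B 25/50 = 50.0% → the international pool
Sciences: the international pool 9/22 = 40.9%, Pool B 8/25 = 32.0% → the international pool
Business: the international pool 7/10 = 70.0%, Pool B 69/118 = 58.5% → the international pool
Overall: the international pool 94/213 = 44.1%, Pool B 103/198 = 52.0% → Pool B
The international pool wins each department group but Pool B wins overall — the comparison reverses. The international pool's applicants skew toward Arts, which has a lower base rate.

Yes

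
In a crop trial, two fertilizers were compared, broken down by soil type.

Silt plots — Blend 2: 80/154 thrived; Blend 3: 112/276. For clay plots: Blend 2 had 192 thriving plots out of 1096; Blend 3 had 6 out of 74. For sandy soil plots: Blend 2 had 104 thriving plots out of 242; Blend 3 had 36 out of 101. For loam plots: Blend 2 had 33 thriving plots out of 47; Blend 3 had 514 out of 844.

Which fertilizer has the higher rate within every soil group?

Silt: Blend 2 80/154 = 51.9%, Blend 3 112/276 = 40.6% → Blend 2
Clay: Blend 2 192/1096 = 17.5%, Blend 3 6/74 = 8.1% → Blend 2
Sandy soil: Blend 2 104/242 = 43.0%, Blend 3 36/101 = 35.6% → Blend 2
Loam: Blend 2 33/47 = 70.2%, Blend 3 514/844 = 60.9% → Blend 2
Blend 2 has the higher rate in all 4 groups.

Blend 2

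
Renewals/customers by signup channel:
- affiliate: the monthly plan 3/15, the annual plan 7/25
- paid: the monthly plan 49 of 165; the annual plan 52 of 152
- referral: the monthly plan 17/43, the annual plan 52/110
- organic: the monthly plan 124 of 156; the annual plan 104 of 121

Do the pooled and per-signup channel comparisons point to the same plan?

Affiliate: the monthly plan 3/15 = 20.0%, the annual plan 7/25 = 28.0% → the annual plan
Paid: the monthly plan 49/165 = 29.7%, the annual plan 52/152 = 34.2% → the annual plan
Referral: the monthly plan 17/43 = 39.5%, the annual plan 52/110 = 47.3% → the annual plan
Organic: the monthly plan 124/156 = 79.5%, the annual plan 104/121 = 86.0% → the annual plan
Overall: the monthly plan 193/379 = 50.9%, the annual plan 215/408 = 52.7% → the annual plan
The annual plan wins overall and in every signup group — no reversal.

Yes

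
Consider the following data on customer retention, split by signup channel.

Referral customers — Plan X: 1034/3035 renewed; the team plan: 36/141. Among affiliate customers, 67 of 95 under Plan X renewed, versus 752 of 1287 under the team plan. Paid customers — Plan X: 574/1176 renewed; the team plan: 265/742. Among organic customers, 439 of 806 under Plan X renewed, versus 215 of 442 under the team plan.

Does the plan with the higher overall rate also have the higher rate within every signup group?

Referral: Plan X 1034/3035 = 34.1%, the team plan 36/141 = 25.5% → Plan X
Affiliate: Plan X 67/95 = 70.5%, the team plan 752/1287 = 58.4% → Plan X
Paid: Plan X 574/1176 = 48.8%, the team plan 265/742 = 35.7% → Plan X
Organic: Plan X 439/806 = 54.5%, the team plan 215/442 = 48.6% → Plan X
Overall: Plan X 2114/5112 = 41.4%, the team plan 1268/2612 = 48.5% → the team plan
Plan X wins each signup group but the team plan wins overall — the comparison reverses. Plan X's customers skew toward referral, which has a lower base rate.

No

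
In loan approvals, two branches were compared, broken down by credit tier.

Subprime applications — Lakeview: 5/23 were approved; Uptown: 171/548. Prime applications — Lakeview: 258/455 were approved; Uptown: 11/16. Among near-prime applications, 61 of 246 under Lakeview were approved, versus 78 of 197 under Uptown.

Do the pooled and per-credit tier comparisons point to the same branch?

Subprime: Lakeview 5/23 = 21.7%, Uptown 171/548 = 31.2% → Uptown
Prime: Lakeview 258/455 = 56.7%, Uptown 11/16 = 68.8% → Uptown
Near-prime: Lakeview 61/246 = 24.8%, Uptown 78/197 = 39.6% → Uptown
Overall: Lakeview 324/724 = 44.8%, Uptown 260/761 = 34.2% → Lakeview
Uptown wins each credit group but Lakeview wins overall — the comparison reverses. Uptown's applications skew toward subprime, which has a lower base rate.

No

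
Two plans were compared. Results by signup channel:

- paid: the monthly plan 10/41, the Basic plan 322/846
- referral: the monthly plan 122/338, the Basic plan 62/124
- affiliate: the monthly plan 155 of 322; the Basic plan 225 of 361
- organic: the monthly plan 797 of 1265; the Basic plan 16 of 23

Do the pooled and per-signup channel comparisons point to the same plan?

No

Paid: the monthly plan 10/41 = 24.4%, the Basic plan 322/846 = 38.1% → the Basic plan
Referral: the monthly plan 122/338 = 36.1%, the Basic plan 62/124 = 50.0% → the Basic plan
Affiliate: the monthly plan 155/322 = 48.1%, the Basic plan 225/361 = 62.3% → the Basic plan
Organic: the monthly plan 797/1265 = 63.0%, the Basic plan 16/23 = 69.6% → the Basic plan
Overall: the monthly plan 1084/1966 = 55.1%, the Basic plan 625/1354 = 46.2% → the monthly plan
The Basic plan wins each signup group but the monthly plan wins overall — the comparison reverses. The Basic plan's customers skew toward paid, which has a lower base rate.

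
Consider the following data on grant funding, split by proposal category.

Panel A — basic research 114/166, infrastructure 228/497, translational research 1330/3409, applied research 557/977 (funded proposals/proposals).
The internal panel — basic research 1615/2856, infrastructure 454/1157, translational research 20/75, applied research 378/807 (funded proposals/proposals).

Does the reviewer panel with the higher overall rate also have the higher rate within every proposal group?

Basic research: Panel A 114/166 = 68.7%, the internal panel 1615/2856 = 56.5% → Panel A
Infrastructure: Panel A 228/497 = 45.9%, the internal panel 454/1157 = 39.2% → Panel A
Translational research: Panel A 1330/3409 = 39.0%, the internal panel 20/75 = 26.7% → Panel A
Applied research: Panel A 557/977 = 57.0%, the internal panel 378/807 = 46.8% → Panel A
Overall: Panel A 2229/5049 = 44.1%, the internal panel 2467/4895 = 50.4% → the internal panel
Panel A wins each proposal group but the internal panel wins overall — the comparison reverses. Panel A's proposals skew toward translational research, which has a lower base rate.

No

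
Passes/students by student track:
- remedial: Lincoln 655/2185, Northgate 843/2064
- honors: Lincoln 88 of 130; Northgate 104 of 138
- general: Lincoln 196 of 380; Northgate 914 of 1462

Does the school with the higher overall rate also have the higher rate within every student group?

Remedial: Lincoln 655/2185 = 30.0%, Northgate 843/2064 = 40.8% → Northgate
Honors: Lincoln 88/130 = 67.7%, Northgate 104/138 = 75.4% → Northgate
General: Lincoln 196/380 = 51.6%, Northgate 914/1462 = 62.5% → Northgate
Overall: Lincoln 939/2695 = 34.8%, Northgate 1861/3664 = 50.8% → Northgate
Northgate wins overall and in every student group — no reversal.

Yes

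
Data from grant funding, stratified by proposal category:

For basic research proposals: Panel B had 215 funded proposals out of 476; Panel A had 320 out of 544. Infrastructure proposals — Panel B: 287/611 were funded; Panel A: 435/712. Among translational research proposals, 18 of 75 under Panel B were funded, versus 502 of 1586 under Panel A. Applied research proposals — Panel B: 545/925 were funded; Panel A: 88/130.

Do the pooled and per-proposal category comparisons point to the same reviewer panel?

No

Basic research: Panel B 215/476 = 45.2%, Panel A 320/544 = 58.8% → Panel A
Infrastructure: Panel B 287/611 = 47.0%, Panel A 435/712 = 61.1% → Panel A
Translational research: Panel B 18/75 = 24.0%, Panel A 502/1586 = 31.7% → Panel A
Applied research: Panel B 545/925 = 58.9%, Panel A 88/130 = 67.7% → Panel A
Overall: Panel B 1065/2087 = 51.0%, Panel A 1345/2972 = 45.3% → Panel B
Panel A wins each proposal group but Panel B wins overall — the comparison reverses. Panel A's proposals skew toward translational research, which has a lower base rate.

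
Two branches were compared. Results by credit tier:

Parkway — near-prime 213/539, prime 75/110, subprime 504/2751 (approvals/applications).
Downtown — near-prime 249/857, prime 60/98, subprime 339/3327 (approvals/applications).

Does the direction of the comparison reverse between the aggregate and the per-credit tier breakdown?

No

Near-prime: Parkway 213/539 = 39.5%, Downtown 249/857 = 29.1% → Parkway
Prime: Parkway 75/110 = 68.2%, Downtown 60/98 = 61.2% → Parkway
Subprime: Parkway 504/2751 = 18.3%, Downtown 339/3327 = 10.2% → Parkway
Overall: Parkway 792/3400 = 23.3%, Downtown 648/4282 = 15.1% → Parkway
Parkway wins overall and in every credit group — no reversal.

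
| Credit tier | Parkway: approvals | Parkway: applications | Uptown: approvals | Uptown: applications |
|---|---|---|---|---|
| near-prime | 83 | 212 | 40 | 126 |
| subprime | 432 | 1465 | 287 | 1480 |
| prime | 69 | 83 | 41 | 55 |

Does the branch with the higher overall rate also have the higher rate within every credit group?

Near-prime: Parkway 83/212 = 39.2%, Uptown 40/126 = 31.7% → Parkway
Subprime: Parkway 432/1465 = 29.5%, Uptown 287/1480 = 19.4% → Parkway
Prime: Parkway 69/83 = 83.1%, Uptown 41/55 = 74.5% → Parkway
Overall: Parkway 584/1760 = 33.2%, Uptown 368/1661 = 22.2% → Parkway
Parkway wins overall and in every credit group — no reversal.

Yes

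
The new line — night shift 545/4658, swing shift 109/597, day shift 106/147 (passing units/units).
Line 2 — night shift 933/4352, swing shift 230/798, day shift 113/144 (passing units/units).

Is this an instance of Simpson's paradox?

Night shift: the new line 545/4658 = 11.7%, Line 2 933/4352 = 21.4% → Line 2
Swing shift: the new line 109/597 = 18.3%, Line 2 230/798 = 28.8% → Line 2
Day shift: the new line 106/147 = 72.1%, Line 2 113/144 = 78.5% → Line 2
Overall: the new line 760/5402 = 14.1%, Line 2 1276/5294 = 24.1% → Line 2
Line 2 wins overall and in every shift group — no reversal.

No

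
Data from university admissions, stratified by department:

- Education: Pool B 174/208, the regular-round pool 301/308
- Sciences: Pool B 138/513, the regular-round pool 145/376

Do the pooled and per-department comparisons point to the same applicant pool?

Education: Pool B 174/208 = 83.7%, the regular-round pool 301/308 = 97.7% → the regular-round pool
Sciences: Pool B 138/513 = 26.9%, the regular-round pool 145/376 = 38.6% → the regular-round pool
Overall: Pool B 312/721 = 43.3%, the regular-round pool 446/684 = 65.2% → the regular-round pool
The regular-round pool wins overall and in every department group — no reversal.

Yes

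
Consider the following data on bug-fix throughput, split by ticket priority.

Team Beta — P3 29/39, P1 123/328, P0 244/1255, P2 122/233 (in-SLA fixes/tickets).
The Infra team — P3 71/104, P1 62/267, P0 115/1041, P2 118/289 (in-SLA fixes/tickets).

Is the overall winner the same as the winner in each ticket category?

Yes

P3: Team Beta 29/39 = 74.4%, the Infra team 71/104 = 68.3% → Team Beta
P1: Team Beta 123/328 = 37.5%, the Infra team 62/267 = 23.2% → Team Beta
P0: Team Beta 244/1255 = 19.4%, the Infra team 115/1041 = 11.0% → Team Beta
P2: Team Beta 122/233 = 52.4%, the Infra team 118/289 = 40.8% → Team Beta
Overall: Team Beta 518/1855 = 27.9%, the Infra team 366/1701 = 21.5% → Team Beta
Team Beta wins overall and in every ticket group — no reversal.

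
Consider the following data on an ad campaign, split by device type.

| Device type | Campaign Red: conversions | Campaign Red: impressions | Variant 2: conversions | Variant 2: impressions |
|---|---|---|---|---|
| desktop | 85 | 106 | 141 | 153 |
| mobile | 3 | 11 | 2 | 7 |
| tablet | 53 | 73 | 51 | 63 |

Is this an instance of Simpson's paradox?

No

Desktop: Campaign Red 85/106 = 80.2%, Variant 2 141/153 = 92.2% → Variant 2
Mobile: Campaign Red 3/11 = 27.3%, Variant 2 2/7 = 28.6% → Variant 2
Tablet: Campaign Red 53/73 = 72.6%, Variant 2 51/63 = 81.0% → Variant 2
Overall: Campaign Red 141/190 = 74.2%, Variant 2 194/223 = 87.0% → Variant 2
Variant 2 wins overall and in every device group — no reversal.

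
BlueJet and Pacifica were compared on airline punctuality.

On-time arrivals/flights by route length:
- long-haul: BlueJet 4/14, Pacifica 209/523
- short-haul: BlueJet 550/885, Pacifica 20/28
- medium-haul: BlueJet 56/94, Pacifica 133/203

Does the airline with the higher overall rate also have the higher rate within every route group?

Long-haul: BlueJet 4/14 = 28.6%, Pacifica 209/523 = 40.0% → Pacifica
Short-haul: BlueJet 550/885 = 62.1%, Pacifica 20/28 = 71.4% → Pacifica
Medium-haul: BlueJet 56/94 = 59.6%, Pacifica 133/203 = 65.5% → Pacifica
Overall: BlueJet 610/993 = 61.4%, Pacifica 362/754 = 48.0% → BlueJet
Pacifica wins each route group but BlueJet wins overall — the comparison reverses. Pacifica's flights skew toward long-haul, which has a lower base rate.

No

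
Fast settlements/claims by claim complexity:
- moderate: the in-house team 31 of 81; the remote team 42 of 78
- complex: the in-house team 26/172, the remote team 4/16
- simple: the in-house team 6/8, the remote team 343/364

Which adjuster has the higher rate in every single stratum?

the remote team

Moderate: the in-house team 31/81 = 38.3%, the remote team 42/78 = 53.8% → the remote team
Complex: the in-house team 26/172 = 15.1%, the remote team 4/16 = 25.0% → the remote team
Simple: the in-house team 6/8 = 75.0%, the remote team 343/364 = 94.2% → the remote team
The remote team has the higher rate in all 3 groups.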